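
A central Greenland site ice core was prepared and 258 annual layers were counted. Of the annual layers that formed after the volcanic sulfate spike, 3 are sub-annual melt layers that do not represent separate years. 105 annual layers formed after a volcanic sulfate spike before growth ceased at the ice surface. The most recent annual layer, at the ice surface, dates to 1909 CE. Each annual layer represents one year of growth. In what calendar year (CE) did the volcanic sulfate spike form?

There are 105 annual layers younger than the volcanic sulfate spike.
Excluding 3 false annual layers: 105 − 3 = 102.
Counting back 102 years from 1909 CE places the volcanic sulfate spike in 1909 − 102 = 1807 CE.

1807 CE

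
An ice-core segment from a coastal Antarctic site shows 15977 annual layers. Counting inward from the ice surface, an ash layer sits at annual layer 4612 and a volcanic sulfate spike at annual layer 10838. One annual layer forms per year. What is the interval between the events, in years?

6226 years

10838 − 4612 = 6226 annual layers lie between the two events.
At one annual layer per year, 6226 years elapsed between them.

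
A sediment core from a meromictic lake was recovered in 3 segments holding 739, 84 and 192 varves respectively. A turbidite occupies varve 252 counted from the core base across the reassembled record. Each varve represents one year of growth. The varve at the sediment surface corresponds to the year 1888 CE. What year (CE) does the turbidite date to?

1125 CE

Total varves = 739 + 84 + 192 = 1015.
Between varve 252 and the sediment surface there are 1015 − 252 = 763 varves.
1888 − 763 = 1125 CE.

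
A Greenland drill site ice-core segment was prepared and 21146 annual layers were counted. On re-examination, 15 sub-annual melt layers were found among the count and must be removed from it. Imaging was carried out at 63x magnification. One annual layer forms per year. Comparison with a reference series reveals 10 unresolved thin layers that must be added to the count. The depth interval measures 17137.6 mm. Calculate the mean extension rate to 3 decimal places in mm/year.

Correcting the raw count gives 21146 − 15 + 10 = 21141 true annual layers.
Mean rate = 17137.6 mm / 21141 years ≈ 0.811 mm/year.

0.811 mm/year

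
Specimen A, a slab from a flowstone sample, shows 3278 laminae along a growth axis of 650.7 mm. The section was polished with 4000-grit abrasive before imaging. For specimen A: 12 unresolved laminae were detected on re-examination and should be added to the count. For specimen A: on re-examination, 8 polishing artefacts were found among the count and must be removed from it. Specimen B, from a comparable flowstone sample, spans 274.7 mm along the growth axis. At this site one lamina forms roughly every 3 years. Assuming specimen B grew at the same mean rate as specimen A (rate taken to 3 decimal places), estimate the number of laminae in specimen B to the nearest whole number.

1387 laminae

Specimen A: adjusted count: 3278 − 8 + 12 = 3282 laminae.
Specimen A: 3282 laminae at 3 years each span 3282 × 3 = 9846 years.
A: Mean rate = 650.7 mm / 9846 years ≈ 0.066 mm/year.
For B, 274.7 / 0.066 = 4162.12 years; at 3 years per lamina that is 4162.12 / 3 ≈ 1387 laminae.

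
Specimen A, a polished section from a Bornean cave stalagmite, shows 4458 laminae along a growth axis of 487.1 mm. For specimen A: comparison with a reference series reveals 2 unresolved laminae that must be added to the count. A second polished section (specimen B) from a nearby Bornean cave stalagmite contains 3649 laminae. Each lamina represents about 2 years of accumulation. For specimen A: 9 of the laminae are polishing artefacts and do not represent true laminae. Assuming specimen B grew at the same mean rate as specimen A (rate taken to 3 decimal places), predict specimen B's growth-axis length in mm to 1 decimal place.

401.4 mm

Specimen A: correcting the raw count gives 4458 − 9 + 2 = 4451 true laminae.
Specimen A: multiplying by 2 years per lamina: 4451 × 2 = 8902 years.
A: Extension rate ≈ 487.1 / 8902 = 0.055 mm per year.
Specimen B: at 2 years per lamina, 3649 × 2 = 7298 years. B's length ≈ 0.055 × 7298 = 401.4 mm.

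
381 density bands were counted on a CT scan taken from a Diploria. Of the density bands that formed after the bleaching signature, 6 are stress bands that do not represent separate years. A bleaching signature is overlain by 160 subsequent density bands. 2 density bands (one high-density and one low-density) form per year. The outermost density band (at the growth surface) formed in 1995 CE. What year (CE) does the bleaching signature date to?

160 density bands post-date the bleaching signature.
Excluding 6 false density bands: 160 − 6 = 154.
Dividing by 2 density bands per year: 154 / 2 = 77 years.
1995 − 77 = 1918 CE.

1918 CE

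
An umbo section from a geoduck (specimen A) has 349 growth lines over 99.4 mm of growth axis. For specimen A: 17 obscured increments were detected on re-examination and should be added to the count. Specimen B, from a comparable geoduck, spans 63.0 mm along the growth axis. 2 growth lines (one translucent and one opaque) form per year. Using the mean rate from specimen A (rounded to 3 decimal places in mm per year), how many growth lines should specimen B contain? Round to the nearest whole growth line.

Specimen A: adjusted count: 349 + 17 = 366 growth lines.
Specimen A: 366 growth lines at 2 per year is 366 / 2 = 183 years.
A: Extension rate ≈ 99.4 / 183 = 0.543 mm/year.
B spans 63.0 / 0.543 = 116.02 years; at 2 growth lines per year that is 116.02 × 2 ≈ 232 growth lines.

232 growth lines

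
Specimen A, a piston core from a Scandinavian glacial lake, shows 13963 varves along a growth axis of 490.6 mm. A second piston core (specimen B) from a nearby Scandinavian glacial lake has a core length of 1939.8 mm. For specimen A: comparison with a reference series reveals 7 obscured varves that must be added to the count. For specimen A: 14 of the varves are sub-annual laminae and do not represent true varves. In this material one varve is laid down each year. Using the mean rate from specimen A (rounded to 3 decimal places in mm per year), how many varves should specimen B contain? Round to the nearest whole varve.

55423 varves

Specimen A: adjusted count: 13963 − 14 + 7 = 13956 varves.
A: 490.6 mm over 13956 years gives 490.6 / 13956 ≈ 0.035 mm per year.
Specimen B: 1939.8 mm / 0.035 mm per year = 55422.86 years ≈ 55423 varves.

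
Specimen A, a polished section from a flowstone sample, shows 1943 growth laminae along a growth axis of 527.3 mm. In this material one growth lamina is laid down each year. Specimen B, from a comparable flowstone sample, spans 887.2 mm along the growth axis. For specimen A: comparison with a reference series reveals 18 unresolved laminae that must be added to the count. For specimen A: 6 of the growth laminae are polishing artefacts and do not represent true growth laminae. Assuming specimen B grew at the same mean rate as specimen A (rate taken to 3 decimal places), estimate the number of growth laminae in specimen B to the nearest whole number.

3286 growth laminae

Specimen A: after corrections the count is 1943 − 6 + 18 = 1955 growth laminae.
A: Extension rate ≈ 527.3 / 1955 = 0.270 mm/yr.
For B, 887.2 / 0.270 = 3285.93 years ≈ 3286 growth laminae.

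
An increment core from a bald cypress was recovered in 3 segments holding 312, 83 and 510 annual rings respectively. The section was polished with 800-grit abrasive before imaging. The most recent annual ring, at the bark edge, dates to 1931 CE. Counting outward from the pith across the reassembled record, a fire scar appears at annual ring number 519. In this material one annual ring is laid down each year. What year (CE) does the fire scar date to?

1545 CE

Total annual rings = 312 + 83 + 510 = 905.
The fire scar sits at annual ring 519 from the pith, so 905 − 519 = 386 annual rings formed after it.
The annual ring at the bark edge is 1931 CE, so the fire scar dates to 1931 − 386 = 1545 CE.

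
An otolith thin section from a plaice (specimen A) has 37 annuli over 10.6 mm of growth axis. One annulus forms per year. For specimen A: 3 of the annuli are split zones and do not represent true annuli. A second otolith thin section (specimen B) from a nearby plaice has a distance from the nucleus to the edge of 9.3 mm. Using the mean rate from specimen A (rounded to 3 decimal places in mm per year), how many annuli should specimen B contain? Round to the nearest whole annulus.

30 annuli

Specimen A: after corrections the count is 37 − 3 = 34 annuli.
A: 10.6 mm over 34 years gives 10.6 / 34 ≈ 0.312 mm per year.
For B, 9.3 / 0.312 = 29.81 years ≈ 30 annuli.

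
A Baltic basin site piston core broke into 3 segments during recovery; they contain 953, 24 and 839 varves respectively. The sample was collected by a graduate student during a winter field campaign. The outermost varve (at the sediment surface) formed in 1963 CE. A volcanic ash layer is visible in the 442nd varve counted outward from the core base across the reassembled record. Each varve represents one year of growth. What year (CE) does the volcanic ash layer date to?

589 CE

Total varves = 953 + 24 + 839 = 1816.
Between varve 442 and the sediment surface there are 1816 − 442 = 1374 varves.
Counting back 1374 years from 1963 CE places the volcanic ash layer in 1963 − 1374 = 589 CE.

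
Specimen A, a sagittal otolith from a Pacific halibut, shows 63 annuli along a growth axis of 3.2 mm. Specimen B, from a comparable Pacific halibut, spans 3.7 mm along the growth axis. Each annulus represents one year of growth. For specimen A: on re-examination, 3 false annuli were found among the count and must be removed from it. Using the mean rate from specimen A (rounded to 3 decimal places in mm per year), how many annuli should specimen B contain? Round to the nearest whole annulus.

70 annuli

Specimen A: after corrections the count is 63 − 3 = 60 annuli.
A: Mean rate = 3.2 mm / 60 years ≈ 0.053 mm/yr.
For B, 3.7 / 0.053 = 69.81 years ≈ 70 annuli.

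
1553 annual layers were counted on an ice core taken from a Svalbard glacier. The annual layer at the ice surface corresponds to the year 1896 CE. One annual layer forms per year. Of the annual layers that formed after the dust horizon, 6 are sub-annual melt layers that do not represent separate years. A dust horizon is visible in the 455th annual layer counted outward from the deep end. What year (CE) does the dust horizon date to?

1553 − 455 = 1098 annual layers lie beyond the dust horizon toward the ice surface.
Removing the 6 false annual layers leaves 1098 − 6 = 1092 true annual layers beyond the dust horizon.
The annual layer at the ice surface is 1896 CE, so the dust horizon dates to 1896 − 1092 = 804 CE.

804 CE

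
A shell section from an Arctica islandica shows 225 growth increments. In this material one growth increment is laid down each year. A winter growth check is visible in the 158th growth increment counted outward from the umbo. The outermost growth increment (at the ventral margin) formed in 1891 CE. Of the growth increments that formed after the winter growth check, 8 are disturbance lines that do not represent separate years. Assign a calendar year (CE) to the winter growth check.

1832 CE

225 − 158 = 67 growth increments lie beyond the winter growth check toward the ventral margin.
Removing the 8 false growth increments leaves 67 − 8 = 59 true growth increments beyond the winter growth check.
1891 − 59 = 1832 CE.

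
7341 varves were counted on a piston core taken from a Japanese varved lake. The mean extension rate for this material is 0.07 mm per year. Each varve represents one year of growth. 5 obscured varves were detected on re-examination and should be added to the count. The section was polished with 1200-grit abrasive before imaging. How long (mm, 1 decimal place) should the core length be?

Adjusted count: 7341 + 5 = 7346 varves.
7346 years at 0.07 mm/year gives 0.07 × 7346 = 514.2 mm.

514.2 mm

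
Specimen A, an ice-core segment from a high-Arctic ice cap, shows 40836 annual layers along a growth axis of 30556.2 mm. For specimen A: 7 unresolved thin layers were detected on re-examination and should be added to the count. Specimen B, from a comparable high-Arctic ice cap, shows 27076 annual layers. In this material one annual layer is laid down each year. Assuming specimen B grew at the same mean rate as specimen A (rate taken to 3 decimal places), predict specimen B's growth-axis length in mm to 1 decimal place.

Specimen A: after corrections the count is 40836 + 7 = 40843 annual layers.
A: Mean rate = 30556.2 mm / 40843 years ≈ 0.748 mm/year.
Length of B = 0.748 × 27076 = 20252.8 mm.

20252.8 mm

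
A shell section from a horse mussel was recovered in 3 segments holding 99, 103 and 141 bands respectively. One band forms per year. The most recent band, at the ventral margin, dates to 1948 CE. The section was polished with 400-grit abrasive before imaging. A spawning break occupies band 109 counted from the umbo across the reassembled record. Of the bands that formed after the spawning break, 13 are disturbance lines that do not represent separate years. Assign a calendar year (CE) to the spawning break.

1727 CE

Total bands = 99 + 103 + 141 = 343.
Between band 109 and the ventral margin there are 343 − 109 = 234 bands.
Excluding 13 false bands: 234 − 13 = 221.
Counting back 221 years from 1948 CE places the spawning break in 1948 − 221 = 1727 CE.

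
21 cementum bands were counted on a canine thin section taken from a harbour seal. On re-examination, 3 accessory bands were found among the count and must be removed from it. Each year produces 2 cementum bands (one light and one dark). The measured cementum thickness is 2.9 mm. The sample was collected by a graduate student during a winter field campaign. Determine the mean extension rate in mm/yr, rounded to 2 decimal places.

0.32 mm/yr

Correcting the raw count gives 21 − 3 = 18 true cementum bands.
18 cementum bands at 2 per year is 18 / 2 = 9 years.
Extension rate ≈ 2.9 / 9 = 0.32 mm/yr.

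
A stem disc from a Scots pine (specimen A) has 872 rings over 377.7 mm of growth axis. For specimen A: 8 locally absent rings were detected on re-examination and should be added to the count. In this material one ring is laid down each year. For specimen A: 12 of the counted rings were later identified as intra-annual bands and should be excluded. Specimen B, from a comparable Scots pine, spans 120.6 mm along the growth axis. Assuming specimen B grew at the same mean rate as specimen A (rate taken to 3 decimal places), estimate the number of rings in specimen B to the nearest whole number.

277 rings

Specimen A: correcting the raw count gives 872 − 12 + 8 = 868 true rings.
A: Extension rate ≈ 377.7 / 868 = 0.435 mm per year.
Specimen B: 120.6 mm / 0.435 mm per year = 277.24 years ≈ 277 rings.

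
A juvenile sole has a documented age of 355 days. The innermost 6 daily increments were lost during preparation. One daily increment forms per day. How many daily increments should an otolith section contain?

At one daily increment per day, 355 days correspond to 355 daily increments.
355 − 6 missed = 349 daily increments expected in the prepared section.

349 daily increments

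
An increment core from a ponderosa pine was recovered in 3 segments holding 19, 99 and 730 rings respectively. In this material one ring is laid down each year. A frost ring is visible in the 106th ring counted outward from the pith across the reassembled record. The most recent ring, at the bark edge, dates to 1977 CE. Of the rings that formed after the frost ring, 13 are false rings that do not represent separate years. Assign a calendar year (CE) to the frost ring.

1248 CE

Total rings = 19 + 99 + 730 = 848.
The frost ring sits at ring 106 from the pith, so 848 − 106 = 742 rings formed after it.
Removing the 13 false rings leaves 742 − 13 = 729 true rings beyond the frost ring.
1977 − 729 = 1248 CE.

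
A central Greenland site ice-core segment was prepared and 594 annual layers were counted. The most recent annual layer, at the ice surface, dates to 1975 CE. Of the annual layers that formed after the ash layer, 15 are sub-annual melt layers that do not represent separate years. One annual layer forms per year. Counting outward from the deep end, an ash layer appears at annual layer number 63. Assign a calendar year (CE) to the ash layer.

1459 CE

The ash layer sits at annual layer 63 from the deep end, so 594 − 63 = 531 annual layers formed after it.
531 − 15 false = 516 true annual layers after the ash layer.
Counting back 516 years from 1975 CE places the ash layer in 1975 − 516 = 1459 CE.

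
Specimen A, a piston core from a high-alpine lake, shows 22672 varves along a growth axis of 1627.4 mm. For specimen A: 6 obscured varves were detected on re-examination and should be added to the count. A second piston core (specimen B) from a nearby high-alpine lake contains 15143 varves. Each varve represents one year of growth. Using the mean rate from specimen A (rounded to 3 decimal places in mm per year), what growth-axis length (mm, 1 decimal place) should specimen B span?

1090.3 mm

Specimen A: after corrections the count is 22672 + 6 = 22678 varves.
A: 1627.4 mm over 22678 years gives 1627.4 / 22678 ≈ 0.072 mm/yr.
For B, 0.072 mm/year × 15143 years = 1090.3 mm.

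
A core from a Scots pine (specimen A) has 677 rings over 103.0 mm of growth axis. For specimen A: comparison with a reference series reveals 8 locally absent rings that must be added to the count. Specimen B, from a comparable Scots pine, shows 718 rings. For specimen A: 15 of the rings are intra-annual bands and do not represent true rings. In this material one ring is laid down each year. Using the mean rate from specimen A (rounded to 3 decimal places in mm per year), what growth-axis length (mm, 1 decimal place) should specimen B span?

Specimen A: correcting the raw count gives 677 − 15 + 8 = 670 true rings.
A: Extension rate ≈ 103.0 / 670 = 0.154 mm/year.
For B, 0.154 mm/year × 718 years = 110.6 mm.

110.6 mm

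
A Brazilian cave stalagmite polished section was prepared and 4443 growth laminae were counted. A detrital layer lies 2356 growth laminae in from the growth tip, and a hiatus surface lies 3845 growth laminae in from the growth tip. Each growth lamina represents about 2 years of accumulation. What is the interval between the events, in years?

2978 yr

Separation: 3845 − 2356 = 1489 growth laminae.
At 2 years per growth lamina, 1489 × 2 = 2978 years.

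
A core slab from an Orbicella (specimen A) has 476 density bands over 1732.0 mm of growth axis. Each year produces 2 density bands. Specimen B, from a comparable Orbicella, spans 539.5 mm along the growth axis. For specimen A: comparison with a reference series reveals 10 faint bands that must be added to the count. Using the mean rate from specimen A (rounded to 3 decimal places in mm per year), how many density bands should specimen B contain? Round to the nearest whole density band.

151 density bands

Specimen A: adjusted count: 476 + 10 = 486 density bands.
Specimen A: dividing by 2 density bands per year: 486 / 2 = 243 years.
A: Extension rate ≈ 1732.0 / 243 = 7.128 mm/yr.
B spans 539.5 / 7.128 = 75.69 years; at 2 density bands per year that is 75.69 × 2 ≈ 151 density bands.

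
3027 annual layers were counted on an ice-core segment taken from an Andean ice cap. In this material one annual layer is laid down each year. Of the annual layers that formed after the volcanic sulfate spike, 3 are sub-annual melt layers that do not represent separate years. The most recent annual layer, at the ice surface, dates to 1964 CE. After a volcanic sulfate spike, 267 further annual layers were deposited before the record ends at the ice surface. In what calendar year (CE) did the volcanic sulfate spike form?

267 annual layers post-date the volcanic sulfate spike.
Removing the 3 false annual layers leaves 267 − 3 = 264 true annual layers beyond the volcanic sulfate spike.
1964 − 264 = 1700 CE.

1700 CE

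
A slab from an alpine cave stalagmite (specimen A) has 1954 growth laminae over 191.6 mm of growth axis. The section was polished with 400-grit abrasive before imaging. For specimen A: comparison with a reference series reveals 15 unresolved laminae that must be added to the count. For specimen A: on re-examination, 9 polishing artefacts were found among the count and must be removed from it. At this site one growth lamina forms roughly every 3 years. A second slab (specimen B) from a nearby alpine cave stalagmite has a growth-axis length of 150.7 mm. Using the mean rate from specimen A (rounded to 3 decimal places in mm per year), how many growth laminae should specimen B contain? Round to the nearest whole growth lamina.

Specimen A: adjusted count: 1954 − 9 + 15 = 1960 growth laminae.
Specimen A: multiplying by 3 years per growth lamina: 1960 × 3 = 5880 years.
A: Mean rate = 191.6 mm / 5880 years ≈ 0.033 mm per year.
B spans 150.7 / 0.033 = 4566.67 years; at 3 years per growth lamina that is 4566.67 / 3 ≈ 1522 growth laminae.

1522 growth laminae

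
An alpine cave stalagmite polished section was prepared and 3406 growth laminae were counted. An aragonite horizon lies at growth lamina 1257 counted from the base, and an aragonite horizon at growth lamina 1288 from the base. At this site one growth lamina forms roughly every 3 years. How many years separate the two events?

1288 − 1257 = 31 growth laminae lie between the two events.
Multiplying by 3 years per growth lamina: 31 × 3 = 93 years.

93 yr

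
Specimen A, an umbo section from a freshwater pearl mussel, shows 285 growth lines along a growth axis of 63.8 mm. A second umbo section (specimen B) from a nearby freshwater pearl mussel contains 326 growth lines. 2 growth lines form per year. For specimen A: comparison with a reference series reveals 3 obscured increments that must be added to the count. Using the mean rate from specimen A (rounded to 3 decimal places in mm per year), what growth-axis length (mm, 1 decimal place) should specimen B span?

72.2 mm

Specimen A: after corrections the count is 285 + 3 = 288 growth lines.
Specimen A: with 2 growth lines per year, 288 / 2 = 144 years.
A: Extension rate ≈ 63.8 / 144 = 0.443 mm per year.
Specimen B: 326 growth lines at 2 per year is 326 / 2 = 163 years. For B, 0.443 mm/year × 163 years = 72.2 mm.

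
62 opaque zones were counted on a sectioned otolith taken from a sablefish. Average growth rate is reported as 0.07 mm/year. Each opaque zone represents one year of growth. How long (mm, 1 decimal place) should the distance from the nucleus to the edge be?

4.3 mm

The record spans 62 years at 0.07 mm per year.
Predicted length = 0.07 mm/year × 62 years = 4.3 mm.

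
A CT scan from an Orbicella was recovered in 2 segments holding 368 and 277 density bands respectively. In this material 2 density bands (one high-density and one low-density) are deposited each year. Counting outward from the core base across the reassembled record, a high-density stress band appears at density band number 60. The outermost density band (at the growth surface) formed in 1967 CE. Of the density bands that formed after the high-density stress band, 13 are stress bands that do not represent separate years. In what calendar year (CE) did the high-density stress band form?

Total density bands = 368 + 277 = 645.
Between density band 60 and the growth surface there are 645 − 60 = 585 density bands.
Excluding 13 false density bands: 585 − 13 = 572.
572 density bands at 2 per year is 572 / 2 = 286 years.
Counting back 286 years from 1967 CE places the high-density stress band in 1967 − 286 = 1681 CE.

1681 CE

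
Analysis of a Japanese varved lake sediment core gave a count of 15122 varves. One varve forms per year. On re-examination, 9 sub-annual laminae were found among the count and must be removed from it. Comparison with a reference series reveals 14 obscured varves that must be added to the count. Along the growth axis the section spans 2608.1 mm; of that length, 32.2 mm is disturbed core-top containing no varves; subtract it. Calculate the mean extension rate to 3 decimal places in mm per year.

0.170 mm per year

Correcting the raw count gives 15122 − 9 + 14 = 15127 true varves.
The growth record spans 2608.1 − 32.2 = 2575.9 mm.
2575.9 mm over 15127 years gives 2575.9 / 15127 ≈ 0.170 mm per year.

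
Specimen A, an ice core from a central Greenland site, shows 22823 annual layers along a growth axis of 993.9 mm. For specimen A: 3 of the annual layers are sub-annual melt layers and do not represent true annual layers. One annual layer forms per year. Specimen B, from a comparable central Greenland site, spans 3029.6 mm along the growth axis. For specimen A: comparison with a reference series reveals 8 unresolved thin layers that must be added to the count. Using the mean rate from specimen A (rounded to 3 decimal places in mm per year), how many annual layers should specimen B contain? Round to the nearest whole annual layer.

68855 annual layers

Specimen A: true annual layer count = 22823 − 3 + 8 = 22828.
A: Extension rate ≈ 993.9 / 22828 = 0.044 mm/year.
For B, 3029.6 / 0.044 = 68854.55 years ≈ 68855 annual layers.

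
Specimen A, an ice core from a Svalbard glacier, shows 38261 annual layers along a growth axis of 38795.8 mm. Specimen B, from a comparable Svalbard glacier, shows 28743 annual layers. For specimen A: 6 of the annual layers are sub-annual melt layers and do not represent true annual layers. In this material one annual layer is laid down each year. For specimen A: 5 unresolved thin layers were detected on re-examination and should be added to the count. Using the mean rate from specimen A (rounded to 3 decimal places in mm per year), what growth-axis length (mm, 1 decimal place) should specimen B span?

29145.4 mm

Specimen A: correcting the raw count gives 38261 − 6 + 5 = 38260 true annual layers.
A: Mean rate = 38795.8 mm / 38260 years ≈ 1.014 mm/yr.
For B, 1.014 mm/year × 28743 years = 29145.4 mm.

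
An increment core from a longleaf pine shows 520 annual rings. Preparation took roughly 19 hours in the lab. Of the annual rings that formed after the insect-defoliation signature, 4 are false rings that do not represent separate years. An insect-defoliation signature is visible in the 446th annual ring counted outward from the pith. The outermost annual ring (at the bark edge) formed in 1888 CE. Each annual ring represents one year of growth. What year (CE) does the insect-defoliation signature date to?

The insect-defoliation signature sits at annual ring 446 from the pith, so 520 − 446 = 74 annual rings formed after it.
Excluding 4 false annual rings: 74 − 4 = 70.
Counting back 70 years from 1888 CE places the insect-defoliation signature in 1888 − 70 = 1818 CE.

1818 CE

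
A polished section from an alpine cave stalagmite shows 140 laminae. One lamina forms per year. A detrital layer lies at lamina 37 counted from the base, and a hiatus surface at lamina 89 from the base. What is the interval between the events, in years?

89 − 37 = 52 laminae lie between the two events.
One lamina per year makes the interval 52 years.

52 years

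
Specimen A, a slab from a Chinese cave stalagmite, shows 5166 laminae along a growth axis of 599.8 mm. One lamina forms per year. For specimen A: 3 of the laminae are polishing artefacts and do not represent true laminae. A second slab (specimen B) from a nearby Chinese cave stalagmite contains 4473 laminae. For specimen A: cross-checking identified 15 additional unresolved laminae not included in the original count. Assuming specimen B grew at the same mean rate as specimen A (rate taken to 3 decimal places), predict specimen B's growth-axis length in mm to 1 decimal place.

518.9 mm

Specimen A: after corrections the count is 5166 − 3 + 15 = 5178 laminae.
A: 599.8 mm over 5178 years gives 599.8 / 5178 ≈ 0.116 mm/year.
B's length ≈ 0.116 × 4473 = 518.9 mm.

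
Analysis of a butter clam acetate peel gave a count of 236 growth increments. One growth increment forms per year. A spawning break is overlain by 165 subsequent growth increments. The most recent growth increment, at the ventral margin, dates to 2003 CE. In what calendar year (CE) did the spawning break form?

1838 CE

165 growth increments formed after the spawning break.
Counting back 165 years from 2003 CE places the spawning break in 2003 − 165 = 1838 CE.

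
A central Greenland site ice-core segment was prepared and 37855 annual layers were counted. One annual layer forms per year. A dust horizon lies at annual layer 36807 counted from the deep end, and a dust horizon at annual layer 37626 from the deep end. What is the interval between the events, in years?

819 yr

The two markers are separated by 37626 − 36807 = 819 annual layers.
That is 819 years at one annual layer per year.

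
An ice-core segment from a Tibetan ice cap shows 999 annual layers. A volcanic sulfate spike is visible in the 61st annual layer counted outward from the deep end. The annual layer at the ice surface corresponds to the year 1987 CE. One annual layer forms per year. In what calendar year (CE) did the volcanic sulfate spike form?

1049 CE

The volcanic sulfate spike sits at annual layer 61 from the deep end, so 999 − 61 = 938 annual layers formed after it.
Counting back 938 years from 1987 CE places the volcanic sulfate spike in 1987 − 938 = 1049 CE.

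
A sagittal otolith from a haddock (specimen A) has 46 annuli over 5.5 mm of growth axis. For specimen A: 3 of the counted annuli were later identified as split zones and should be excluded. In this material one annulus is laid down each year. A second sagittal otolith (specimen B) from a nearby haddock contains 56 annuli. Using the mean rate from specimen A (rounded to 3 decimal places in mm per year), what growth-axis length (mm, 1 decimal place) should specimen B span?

7.2 mm

Specimen A: true annulus count = 46 − 3 = 43.
A: 5.5 mm over 43 years gives 5.5 / 43 ≈ 0.128 mm/year.
B's length ≈ 0.128 × 56 = 7.2 mm.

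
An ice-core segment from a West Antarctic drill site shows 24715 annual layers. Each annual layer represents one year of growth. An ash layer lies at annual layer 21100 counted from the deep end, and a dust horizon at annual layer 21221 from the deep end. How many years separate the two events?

The two markers are separated by 21221 − 21100 = 121 annual layers.
At one annual layer per year, 121 years elapsed between them.

121 years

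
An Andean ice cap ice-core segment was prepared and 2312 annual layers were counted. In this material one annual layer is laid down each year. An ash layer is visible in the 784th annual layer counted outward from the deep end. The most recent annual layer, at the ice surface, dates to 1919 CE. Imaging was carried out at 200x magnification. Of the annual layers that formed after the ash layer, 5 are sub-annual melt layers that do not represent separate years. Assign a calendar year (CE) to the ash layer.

396 CE

2312 − 784 = 1528 annual layers lie beyond the ash layer toward the ice surface.
Removing the 5 false annual layers leaves 1528 − 5 = 1523 true annual layers beyond the ash layer.
1919 − 1523 = 396 CE.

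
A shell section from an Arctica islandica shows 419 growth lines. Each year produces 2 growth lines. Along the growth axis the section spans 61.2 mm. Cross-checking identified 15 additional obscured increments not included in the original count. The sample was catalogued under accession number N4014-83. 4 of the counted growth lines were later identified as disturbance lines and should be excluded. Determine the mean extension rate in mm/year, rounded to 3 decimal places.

True growth line count = 419 − 4 + 15 = 430.
430 growth lines at 2 per year is 430 / 2 = 215 years.
61.2 mm over 215 years gives 61.2 / 215 ≈ 0.285 mm/year.

0.285 mm/year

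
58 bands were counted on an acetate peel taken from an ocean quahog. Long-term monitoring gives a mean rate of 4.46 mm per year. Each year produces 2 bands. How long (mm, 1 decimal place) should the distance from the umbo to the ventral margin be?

58 bands at 2 per year is 58 / 2 = 29 years.
29 years at 4.46 mm/year gives 4.46 × 29 = 129.3 mm.

129.3 mm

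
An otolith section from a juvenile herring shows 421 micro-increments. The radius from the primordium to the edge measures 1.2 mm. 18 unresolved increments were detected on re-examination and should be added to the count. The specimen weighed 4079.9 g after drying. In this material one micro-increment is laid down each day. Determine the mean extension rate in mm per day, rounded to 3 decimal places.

Adjusted count: 421 + 18 = 439 micro-increments.
Extension rate ≈ 1.2 / 439 = 0.003 mm per day.

0.003 mm per day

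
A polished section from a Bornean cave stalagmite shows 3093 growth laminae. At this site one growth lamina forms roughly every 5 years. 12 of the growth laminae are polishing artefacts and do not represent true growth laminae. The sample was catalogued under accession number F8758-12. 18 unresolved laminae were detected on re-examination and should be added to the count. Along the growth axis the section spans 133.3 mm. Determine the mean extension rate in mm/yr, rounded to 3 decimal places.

0.009 mm/yr

Correcting the raw count gives 3093 − 12 + 18 = 3099 true growth laminae.
At 5 years per growth lamina, 3099 × 5 = 15495 years.
Mean rate = 133.3 mm / 15495 years ≈ 0.009 mm/yr.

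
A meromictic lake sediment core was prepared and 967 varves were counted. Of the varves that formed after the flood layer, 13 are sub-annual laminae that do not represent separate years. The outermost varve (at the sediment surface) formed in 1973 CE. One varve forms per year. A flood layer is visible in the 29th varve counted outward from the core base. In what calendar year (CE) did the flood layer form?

Between varve 29 and the sediment surface there are 967 − 29 = 938 varves.
938 − 13 false = 925 true varves after the flood layer.
1973 − 925 = 1048 CE.

1048 CE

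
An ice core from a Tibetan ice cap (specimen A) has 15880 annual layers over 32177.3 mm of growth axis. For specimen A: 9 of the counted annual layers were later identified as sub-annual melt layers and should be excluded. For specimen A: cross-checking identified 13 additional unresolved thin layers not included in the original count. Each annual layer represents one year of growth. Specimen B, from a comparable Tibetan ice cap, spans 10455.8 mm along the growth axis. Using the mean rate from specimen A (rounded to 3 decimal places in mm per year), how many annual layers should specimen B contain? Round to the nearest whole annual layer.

Specimen A: correcting the raw count gives 15880 − 9 + 13 = 15884 true annual layers.
A: 32177.3 mm over 15884 years gives 32177.3 / 15884 ≈ 2.026 mm/year.
For B, 10455.8 / 2.026 = 5160.81 years ≈ 5161 annual layers.

5161 annual layers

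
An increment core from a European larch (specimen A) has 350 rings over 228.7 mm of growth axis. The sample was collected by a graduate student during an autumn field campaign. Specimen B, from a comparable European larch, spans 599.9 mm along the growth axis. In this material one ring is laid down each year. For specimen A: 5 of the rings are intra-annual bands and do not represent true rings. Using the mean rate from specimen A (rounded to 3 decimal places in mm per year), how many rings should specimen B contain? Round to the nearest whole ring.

Specimen A: adjusted count: 350 − 5 = 345 rings.
A: 228.7 mm over 345 years gives 228.7 / 345 ≈ 0.663 mm/yr.
Specimen B: 599.9 mm / 0.663 mm per year = 904.83 years ≈ 905 rings.

905 rings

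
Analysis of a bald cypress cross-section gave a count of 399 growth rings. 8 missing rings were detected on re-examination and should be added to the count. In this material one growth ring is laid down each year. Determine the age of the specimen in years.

407 years

Adjusted count: 399 + 8 = 407 growth rings.
With a one-to-one growth ring periodicity this is 407 years.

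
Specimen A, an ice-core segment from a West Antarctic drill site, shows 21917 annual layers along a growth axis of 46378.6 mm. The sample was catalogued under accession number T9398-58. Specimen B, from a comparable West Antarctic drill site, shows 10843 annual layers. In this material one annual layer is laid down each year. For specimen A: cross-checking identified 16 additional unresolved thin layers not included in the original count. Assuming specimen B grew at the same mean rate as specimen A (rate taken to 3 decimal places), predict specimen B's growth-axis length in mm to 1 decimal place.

22932.9 mm

Specimen A: true annual layer count = 21917 + 16 = 21933.
A: Extension rate ≈ 46378.6 / 21933 = 2.115 mm per year.
Length of B = 2.115 × 10843 = 22932.9 mm.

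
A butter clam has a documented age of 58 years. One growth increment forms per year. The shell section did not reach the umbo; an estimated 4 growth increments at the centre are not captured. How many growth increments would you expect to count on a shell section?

Expected growth increments over 58 years: 58.
Less the 4 uncaptured growth increments: 58 − 4 = 54.

54 growth increments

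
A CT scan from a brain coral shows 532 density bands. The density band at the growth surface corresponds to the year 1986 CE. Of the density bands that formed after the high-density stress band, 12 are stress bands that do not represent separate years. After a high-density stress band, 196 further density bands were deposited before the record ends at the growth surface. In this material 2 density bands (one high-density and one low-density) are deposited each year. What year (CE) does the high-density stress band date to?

1894 CE

There are 196 density bands younger than the high-density stress band.
Removing the 12 false density bands leaves 196 − 12 = 184 true density bands beyond the high-density stress band.
With 2 density bands per year, 184 / 2 = 92 years.
Counting back 92 years from 1986 CE places the high-density stress band in 1986 − 92 = 1894 CE.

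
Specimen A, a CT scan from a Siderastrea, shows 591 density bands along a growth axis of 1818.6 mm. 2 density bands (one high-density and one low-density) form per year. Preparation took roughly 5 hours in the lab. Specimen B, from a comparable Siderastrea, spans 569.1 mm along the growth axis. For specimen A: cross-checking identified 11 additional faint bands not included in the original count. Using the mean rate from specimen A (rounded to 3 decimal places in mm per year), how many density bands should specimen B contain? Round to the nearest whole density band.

Specimen A: correcting the raw count gives 591 + 11 = 602 true density bands.
Specimen A: 602 density bands at 2 per year is 602 / 2 = 301 years.
A: Extension rate ≈ 1818.6 / 301 = 6.042 mm/yr.
B spans 569.1 / 6.042 = 94.19 years; at 2 density bands per year that is 94.19 × 2 ≈ 188 density bands.

188 density bands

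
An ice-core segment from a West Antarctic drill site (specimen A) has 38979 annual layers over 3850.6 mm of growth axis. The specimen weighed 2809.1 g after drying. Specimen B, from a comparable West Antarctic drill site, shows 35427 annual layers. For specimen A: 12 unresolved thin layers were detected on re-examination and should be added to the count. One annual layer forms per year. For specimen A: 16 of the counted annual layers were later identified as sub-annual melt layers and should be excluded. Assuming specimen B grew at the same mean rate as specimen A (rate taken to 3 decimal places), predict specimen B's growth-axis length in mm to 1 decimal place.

3507.3 mm

Specimen A: correcting the raw count gives 38979 − 16 + 12 = 38975 true annual layers.
A: 3850.6 mm over 38975 years gives 3850.6 / 38975 ≈ 0.099 mm/yr.
For B, 0.099 mm/year × 35427 years = 3507.3 mm.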